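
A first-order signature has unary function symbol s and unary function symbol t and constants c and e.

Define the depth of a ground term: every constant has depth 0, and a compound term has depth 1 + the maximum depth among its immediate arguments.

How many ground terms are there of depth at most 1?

If N_k denotes the number of depth-≤k ground terms, the 2 constants give N_0 = 2, and each function symbol of arity r contributes N_{k-1}^r new terms at level k: N_k = 2 + N_{k-1} + N_{k-1}.
N_0 = 2
N_1 = 2 + 2 + 2 = 6
Explicitly: c, e, s(c), s(e), t(c), t(e).

6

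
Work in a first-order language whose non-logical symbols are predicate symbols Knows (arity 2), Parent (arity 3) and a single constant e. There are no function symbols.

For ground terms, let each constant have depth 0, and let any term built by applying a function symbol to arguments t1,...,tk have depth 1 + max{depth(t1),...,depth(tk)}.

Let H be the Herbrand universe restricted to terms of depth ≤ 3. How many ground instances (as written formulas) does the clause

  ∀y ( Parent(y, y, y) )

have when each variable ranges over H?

Ground terms of depth ≤ 3:
  With no function symbols every ground term is a constant, so there is exactly 1 ground term at every depth bound.
  N_0 = 1
  N_1 = 1
  N_2 = 1
  N_3 = 1
  Explicitly: e.
So there is exactly 1 ground term available for substitution.
The body mentions the single quantified variable y; since ground terms form a free algebra, no two substitutions collapse to the same formula.
Number of ground instances = 1.

1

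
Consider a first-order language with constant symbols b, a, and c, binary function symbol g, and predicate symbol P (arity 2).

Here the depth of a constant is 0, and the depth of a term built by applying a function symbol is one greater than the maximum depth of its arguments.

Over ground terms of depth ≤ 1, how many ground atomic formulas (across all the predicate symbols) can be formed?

First count ground terms of depth ≤ 1.
Let N_k count ground terms of depth at most k. Each non-constant term of depth ≤ k is some function symbol applied to depth-≤(k−1) arguments, giving N_k = 3 + N_{k-1}^2.
N_0 = 3
N_1 = 3 + 3^2 = 12
Explicitly: b, a, c, g(b, b), g(b, a), g(b, c), g(a, b), g(a, a), g(a, c), g(c, b), g(c, a), g(c, c).
So |H| = 12.
Each predicate of arity r yields |H|^r ground atoms (one per choice of an r-tuple from H):
  P: 12^2 = 144
Total ground atoms: 144.

144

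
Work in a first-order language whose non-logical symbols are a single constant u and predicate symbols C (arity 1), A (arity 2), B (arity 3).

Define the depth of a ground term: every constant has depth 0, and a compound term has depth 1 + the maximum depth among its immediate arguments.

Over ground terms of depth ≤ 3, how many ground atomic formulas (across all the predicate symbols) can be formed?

3

First count ground terms of depth ≤ 3.
With no function symbols every ground term is a constant, so there is exactly 1 ground term at every depth bound.
N_0 = 1
N_1 = 1
N_2 = 1
N_3 = 1
So |H| = 1.
A ground atom is a predicate applied to a tuple of terms from H, so the count is the sum over predicates of |H|^arity:
  C: 1;  A: 1^2 = 1;  B: 1^3 = 1
Total ground atoms: 1 + 1 + 1 = 3.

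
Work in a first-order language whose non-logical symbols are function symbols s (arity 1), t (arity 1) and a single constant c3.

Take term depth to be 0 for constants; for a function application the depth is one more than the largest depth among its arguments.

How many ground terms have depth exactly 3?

8

Let N_k count ground terms of depth at most k. Each non-constant term of depth ≤ k is some function symbol applied to depth-≤(k−1) arguments, giving N_k = 1 + N_{k-1} + N_{k-1}.
N_0 = 1
N_1 = 1 + 1 + 1 = 3
N_2 = 1 + 3 + 3 = 7
N_3 = 1 + 7 + 7 = 15
Terms of depth exactly 3: N_3 − N_2 = 15 − 7 = 8.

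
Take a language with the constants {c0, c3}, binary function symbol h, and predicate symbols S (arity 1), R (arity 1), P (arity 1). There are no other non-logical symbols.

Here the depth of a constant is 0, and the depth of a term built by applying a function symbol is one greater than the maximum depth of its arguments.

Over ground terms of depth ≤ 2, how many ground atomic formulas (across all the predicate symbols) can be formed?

114

First count ground terms of depth ≤ 2.
Let N_k count ground terms of depth at most k. Each non-constant term of depth ≤ k is some function symbol applied to depth-≤(k−1) arguments, giving N_k = 2 + N_{k-1}^2.
N_0 = 2
N_1 = 2 + 2^2 = 6
N_2 = 2 + 6^2 = 38
So |H| = 38.
A ground atom is a predicate applied to a tuple of terms from H, so the count is the sum over predicates of |H|^arity:
  S: 38;  R: 38;  P: 38
Total ground atoms: 38 + 38 + 38 = 114.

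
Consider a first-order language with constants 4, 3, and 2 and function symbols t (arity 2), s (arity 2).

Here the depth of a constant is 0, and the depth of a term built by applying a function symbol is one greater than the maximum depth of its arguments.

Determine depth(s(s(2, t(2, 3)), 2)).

3

depth(t(2, 3)) = 1 + max(0, 0) = 1
depth(s(2, t(2, 3))) = 1 + max(0, 1) = 2
depth(s(s(2, t(2, 3)), 2)) = 1 + max(2, 0) = 3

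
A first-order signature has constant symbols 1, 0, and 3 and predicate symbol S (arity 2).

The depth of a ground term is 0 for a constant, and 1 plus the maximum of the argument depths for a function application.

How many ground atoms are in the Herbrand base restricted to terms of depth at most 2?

9

First count ground terms of depth ≤ 2.
With no function symbols every ground term is a constant, so there are exactly 3 ground terms at every depth bound.
N_0 = 3
N_1 = 3
N_2 = 3
Explicitly: 1, 0, 3.
So |H| = 3.
For each predicate symbol, the number of ground atoms is |H| raised to its arity; summing:
  S: 3^2 = 9
Total ground atoms: 9.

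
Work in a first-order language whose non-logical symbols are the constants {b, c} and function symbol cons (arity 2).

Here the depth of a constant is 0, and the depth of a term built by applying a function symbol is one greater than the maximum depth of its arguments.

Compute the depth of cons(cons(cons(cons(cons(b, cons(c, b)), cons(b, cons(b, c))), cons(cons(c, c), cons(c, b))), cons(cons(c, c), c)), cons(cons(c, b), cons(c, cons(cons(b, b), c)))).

6

depth(cons(c, b)) = 1 + max(0, 0) = 1
depth(cons(b, cons(c, b))) = 1 + max(0, 1) = 2
depth(cons(b, c)) = 1 + max(0, 0) = 1
depth(cons(b, cons(b, c))) = 1 + max(0, 1) = 2
depth(cons(cons(b, cons(c, b)), cons(b, cons(b, c)))) = 1 + max(2, 2) = 3
depth(cons(c, c)) = 1 + max(0, 0) = 1
depth(cons(cons(c, c), cons(c, b))) = 1 + max(1, 1) = 2
depth(cons(cons(cons(b, cons(c, b)), cons(b, cons(b, c))), cons(cons(c, c), cons(c, b)))) = 1 + max(3, 2) = 4
depth(cons(cons(c, c), c)) = 1 + max(1, 0) = 2
depth(cons(cons(cons(cons(b, cons(c, b)), cons(b, cons(b, c))), cons(cons(c, c), cons(c, b))), cons(cons(c, c), c))) = 1 + max(4, 2) = 5
depth(cons(b, b)) = 1 + max(0, 0) = 1
depth(cons(cons(b, b), c)) = 1 + max(1, 0) = 2
depth(cons(c, cons(cons(b, b), c))) = 1 + max(0, 2) = 3
depth(cons(cons(c, b), cons(c, cons(cons(b, b), c)))) = 1 + max(1, 3) = 4
depth(cons(cons(cons(cons(cons(b, cons(c, b)), cons(b, cons(b, c))), cons(cons(c, c), cons(c, b))), cons(cons(c, c), c)), cons(cons(c, b), cons(c, cons(cons(b, b), c))))) = 1 + max(5, 4) = 6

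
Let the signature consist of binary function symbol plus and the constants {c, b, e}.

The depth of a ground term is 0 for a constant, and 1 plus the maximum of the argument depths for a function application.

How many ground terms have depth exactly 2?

135

Let N_k count ground terms of depth at most k. Each non-constant term of depth ≤ k is some function symbol applied to depth-≤(k−1) arguments, giving N_k = 3 + N_{k-1}^2.
N_0 = 3
N_1 = 3 + 3^2 = 12
N_2 = 3 + 12^2 = 147
Terms of depth exactly 2: N_2 − N_1 = 147 − 12 = 135.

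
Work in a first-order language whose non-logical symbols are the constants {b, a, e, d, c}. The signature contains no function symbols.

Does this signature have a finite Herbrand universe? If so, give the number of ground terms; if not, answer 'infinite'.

5

There are no function symbols, so every ground term is one of the 5 constants.
The Herbrand universe is {b, a, e, d, c}, which is finite with 5 elements.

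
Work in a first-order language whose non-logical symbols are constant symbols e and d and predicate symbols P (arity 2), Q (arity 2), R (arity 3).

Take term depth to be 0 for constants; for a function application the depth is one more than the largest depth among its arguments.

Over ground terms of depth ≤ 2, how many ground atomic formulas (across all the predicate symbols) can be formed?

16

First count ground terms of depth ≤ 2.
With no function symbols every ground term is a constant, so there are exactly 2 ground terms at every depth bound.
N_0 = 2
N_1 = 2
N_2 = 2
So |H| = 2.
Ground atoms are formed by filling each argument slot of a predicate with a term from H, so an r-ary predicate gives |H|^r atoms:
  P: 2^2 = 4;  Q: 2^2 = 4;  R: 2^3 = 8
Total ground atoms: 4 + 4 + 8 = 16.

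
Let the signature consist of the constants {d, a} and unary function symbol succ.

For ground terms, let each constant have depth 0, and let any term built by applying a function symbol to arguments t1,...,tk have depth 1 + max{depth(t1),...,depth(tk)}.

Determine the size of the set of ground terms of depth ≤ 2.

Write N_k for the number of ground terms of depth ≤ k. A term of depth ≤ k is either a constant or a function symbol applied to arguments of depth ≤ k−1, so N_k = 2 + N_{k-1}.
N_0 = 2
N_1 = 2 + 2 = 4
N_2 = 2 + 4 = 6

6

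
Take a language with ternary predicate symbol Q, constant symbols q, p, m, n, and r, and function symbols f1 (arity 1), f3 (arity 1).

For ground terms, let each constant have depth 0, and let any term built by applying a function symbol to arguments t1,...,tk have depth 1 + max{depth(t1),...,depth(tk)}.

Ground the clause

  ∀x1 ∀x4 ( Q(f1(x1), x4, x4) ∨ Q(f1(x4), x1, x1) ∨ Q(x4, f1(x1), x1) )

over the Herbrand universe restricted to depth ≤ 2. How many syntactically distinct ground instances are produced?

1225

Ground terms of depth ≤ 2:
  Let N_k = |{terms of depth ≤ k}|. Then N_0 = 5 and N_k = 5 + N_{k-1} + N_{k-1} for k ≥ 1 (one summand per function symbol, arity giving the exponent).
  N_0 = 5
  N_1 = 5 + 5 + 5 = 15
  N_2 = 5 + 15 + 15 = 35
So there are 35 ground terms available for substitution.
The body mentions every one of the 2 quantified variables; since ground terms form a free algebra, no two substitutions collapse to the same formula.
Number of ground instances = 35^2 = 1225.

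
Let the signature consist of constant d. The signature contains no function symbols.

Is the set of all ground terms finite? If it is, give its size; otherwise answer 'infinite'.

There are no function symbols, so the only ground term is the single constant.
The Herbrand universe is {d}, finite with 1 element.

1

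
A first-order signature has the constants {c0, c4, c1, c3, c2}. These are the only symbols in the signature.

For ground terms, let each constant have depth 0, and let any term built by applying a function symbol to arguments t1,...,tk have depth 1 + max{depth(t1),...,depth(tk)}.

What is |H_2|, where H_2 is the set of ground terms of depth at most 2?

With no function symbols every ground term is a constant, so there are exactly 5 ground terms at every depth bound.
N_0 = 5
N_1 = 5
N_2 = 5
Explicitly: c0, c4, c1, c3, c2.

5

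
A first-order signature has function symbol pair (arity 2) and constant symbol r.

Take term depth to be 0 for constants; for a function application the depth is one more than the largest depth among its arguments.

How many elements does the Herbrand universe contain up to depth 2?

If N_k denotes the number of depth-≤k ground terms, the 1 constant gives N_0 = 1, and each function symbol of arity r contributes N_{k-1}^r new terms at level k: N_k = 1 + N_{k-1}^2.
N_0 = 1
N_1 = 1 + 1^2 = 2
N_2 = 1 + 2^2 = 5

5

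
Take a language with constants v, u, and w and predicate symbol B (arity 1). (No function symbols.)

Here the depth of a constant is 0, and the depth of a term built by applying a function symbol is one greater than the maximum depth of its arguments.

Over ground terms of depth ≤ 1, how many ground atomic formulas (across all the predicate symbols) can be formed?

First count ground terms of depth ≤ 1.
With no function symbols every ground term is a constant, so there are exactly 3 ground terms at every depth bound.
N_0 = 3
N_1 = 3
Explicitly: v, u, w.
So |H| = 3.
For each predicate symbol, the number of ground atoms is |H| raised to its arity; summing:
  B: 3
Total ground atoms: 3.

3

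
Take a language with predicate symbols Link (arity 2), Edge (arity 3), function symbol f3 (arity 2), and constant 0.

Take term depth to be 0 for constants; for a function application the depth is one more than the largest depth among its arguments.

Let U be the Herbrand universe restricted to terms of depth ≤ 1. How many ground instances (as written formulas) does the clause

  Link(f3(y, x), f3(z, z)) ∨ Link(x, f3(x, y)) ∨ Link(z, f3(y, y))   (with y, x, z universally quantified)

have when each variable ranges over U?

8

Ground terms of depth ≤ 1:
  Write N_k for the number of ground terms of depth ≤ k. A term of depth ≤ k is either a constant or a function symbol applied to arguments of depth ≤ k−1, so N_k = 1 + N_{k-1}^2.
  N_0 = 1
  N_1 = 1 + 1^2 = 2
So there are 2 ground terms available for substitution.
Each of y, x, z ranges independently over the available ground terms, and distinct assignments produce distinct instances.
Number of ground instances = 2^3 = 8.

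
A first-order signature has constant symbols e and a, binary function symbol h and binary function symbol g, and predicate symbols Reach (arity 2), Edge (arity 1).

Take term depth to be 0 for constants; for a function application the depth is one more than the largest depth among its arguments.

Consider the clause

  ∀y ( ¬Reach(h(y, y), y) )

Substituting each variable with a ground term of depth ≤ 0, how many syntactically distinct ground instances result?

Ground terms of depth ≤ 0:
  Write N_k for the number of ground terms of depth ≤ k. A term of depth ≤ k is either a constant or a function symbol applied to arguments of depth ≤ k−1, so N_k = 2 + N_{k-1}^2 + N_{k-1}^2.
  N_0 = 2
  Explicitly: e, a.
So there are 2 ground terms available for substitution.
The variable y ranges independently over the available ground terms, and distinct assignments produce distinct instances.
Number of ground instances = 2.

2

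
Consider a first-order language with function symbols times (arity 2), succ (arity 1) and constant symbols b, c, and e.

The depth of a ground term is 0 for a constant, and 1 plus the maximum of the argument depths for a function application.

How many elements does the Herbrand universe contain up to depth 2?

243

Let N_k count ground terms of depth at most k. Each non-constant term of depth ≤ k is some function symbol applied to depth-≤(k−1) arguments, giving N_k = 3 + N_{k-1}^2 + N_{k-1}.
N_0 = 3
N_1 = 3 + 3^2 + 3 = 15
N_2 = 3 + 15^2 + 15 = 243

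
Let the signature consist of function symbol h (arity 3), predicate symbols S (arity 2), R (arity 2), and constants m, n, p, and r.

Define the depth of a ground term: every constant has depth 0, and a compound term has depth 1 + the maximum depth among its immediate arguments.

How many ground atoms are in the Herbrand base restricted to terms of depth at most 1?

9248

First count ground terms of depth ≤ 1.
Let N_k = |{terms of depth ≤ k}|. Then N_0 = 4 and N_k = 4 + N_{k-1}^3 for k ≥ 1 (one summand per function symbol, arity giving the exponent).
N_0 = 4
N_1 = 4 + 4^3 = 68
So |H| = 68.
A ground atom is a predicate applied to a tuple of terms from H, so the count is the sum over predicates of |H|^arity:
  S: 68^2 = 4624;  R: 68^2 = 4624
Total ground atoms: 4624 + 4624 = 9248.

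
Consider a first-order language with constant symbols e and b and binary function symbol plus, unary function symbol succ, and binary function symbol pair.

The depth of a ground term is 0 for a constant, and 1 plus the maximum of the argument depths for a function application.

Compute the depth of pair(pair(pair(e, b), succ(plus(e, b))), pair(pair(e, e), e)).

depth(pair(e, b)) = 1 + max(0, 0) = 1
depth(plus(e, b)) = 1 + max(0, 0) = 1
depth(succ(plus(e, b))) = 1 + depth(plus(e, b)) = 1 + 1 = 2
depth(pair(pair(e, b), succ(plus(e, b)))) = 1 + max(1, 2) = 3
depth(pair(e, e)) = 1 + max(0, 0) = 1
depth(pair(pair(e, e), e)) = 1 + max(1, 0) = 2
depth(pair(pair(pair(e, b), succ(plus(e, b))), pair(pair(e, e), e))) = 1 + max(3, 2) = 4

4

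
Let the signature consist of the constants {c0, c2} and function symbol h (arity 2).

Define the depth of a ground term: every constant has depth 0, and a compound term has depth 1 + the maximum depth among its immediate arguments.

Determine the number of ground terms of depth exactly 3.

1408

If N_k denotes the number of depth-≤k ground terms, the 2 constants give N_0 = 2, and each function symbol of arity r contributes N_{k-1}^r new terms at level k: N_k = 2 + N_{k-1}^2.
N_0 = 2
N_1 = 2 + 2^2 = 6
N_2 = 2 + 6^2 = 38
N_3 = 2 + 38^2 = 1446
Terms of depth exactly 3: N_3 − N_2 = 1446 − 38 = 1408.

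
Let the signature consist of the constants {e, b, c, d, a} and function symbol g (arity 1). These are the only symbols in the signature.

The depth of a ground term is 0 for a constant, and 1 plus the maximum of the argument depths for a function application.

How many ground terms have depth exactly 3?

Count level by level. With function symbols g/1, the terms of depth ≤ k are the 5 constants together with each function applied to depth-≤(k−1) tuples, so N_k = 5 + N_{k-1}.
N_0 = 5
N_1 = 5 + 5 = 10
N_2 = 5 + 10 = 15
N_3 = 5 + 15 = 20
Terms of depth exactly 3: N_3 − N_2 = 20 − 15 = 5.

5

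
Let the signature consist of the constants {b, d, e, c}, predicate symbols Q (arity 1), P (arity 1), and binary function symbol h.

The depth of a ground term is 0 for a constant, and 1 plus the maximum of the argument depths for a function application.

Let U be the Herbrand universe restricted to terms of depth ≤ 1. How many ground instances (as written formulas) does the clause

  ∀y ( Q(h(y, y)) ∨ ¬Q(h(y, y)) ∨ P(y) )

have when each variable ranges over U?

20

Ground terms of depth ≤ 1:
  If N_k denotes the number of depth-≤k ground terms, the 4 constants give N_0 = 4, and each function symbol of arity r contributes N_{k-1}^r new terms at level k: N_k = 4 + N_{k-1}^2.
  N_0 = 4
  N_1 = 4 + 4^2 = 20
So there are 20 ground terms available for substitution.
The variable y ranges independently over the available ground terms, and distinct assignments produce distinct instances.
Number of ground instances = 20.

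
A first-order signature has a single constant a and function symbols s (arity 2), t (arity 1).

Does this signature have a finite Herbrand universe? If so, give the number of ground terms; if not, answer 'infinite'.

infinite

The signature has at least one function symbol (s, arity 2) and at least one constant (a).
Iterating s gives infinitely many distinct ground terms: a, s(a, a), s(s(a, a), s(a, a)), ...
So the Herbrand universe is infinite.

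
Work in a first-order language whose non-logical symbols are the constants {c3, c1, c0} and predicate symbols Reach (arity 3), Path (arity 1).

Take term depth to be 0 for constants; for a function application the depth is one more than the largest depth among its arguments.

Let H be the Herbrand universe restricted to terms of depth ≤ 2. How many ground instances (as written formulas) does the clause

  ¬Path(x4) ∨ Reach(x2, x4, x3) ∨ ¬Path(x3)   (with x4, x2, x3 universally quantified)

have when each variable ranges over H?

27

Ground terms of depth ≤ 2:
  With no function symbols every ground term is a constant, so there are exactly 3 ground terms at every depth bound.
  N_0 = 3
  N_1 = 3
  N_2 = 3
  Explicitly: c3, c1, c0.
So there are 3 ground terms available for substitution.
The body mentions every one of the 3 quantified variables; since ground terms form a free algebra, no two substitutions collapse to the same formula.
Number of ground instances = 3^3 = 27.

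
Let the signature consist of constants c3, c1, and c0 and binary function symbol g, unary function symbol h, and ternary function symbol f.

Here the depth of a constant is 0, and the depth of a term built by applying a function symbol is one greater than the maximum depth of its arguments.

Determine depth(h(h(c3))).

2

depth(h(c3)) = 1 + depth(c3) = 1 + 0 = 1
depth(h(h(c3))) = 1 + depth(h(c3)) = 1 + 1 = 2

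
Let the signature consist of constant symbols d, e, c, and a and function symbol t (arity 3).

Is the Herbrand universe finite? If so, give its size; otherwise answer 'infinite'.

infinite

The signature has at least one function symbol (t, arity 3) and at least one constant (d).
Iterating t gives infinitely many distinct ground terms: d, t(d, d, d), t(t(d, d, d), t(d, d, d), t(d, d, d)), ...
So the Herbrand universe is infinite.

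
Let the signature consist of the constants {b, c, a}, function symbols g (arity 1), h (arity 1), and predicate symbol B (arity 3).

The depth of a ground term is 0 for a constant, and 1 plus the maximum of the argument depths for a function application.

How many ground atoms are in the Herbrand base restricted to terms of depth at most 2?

First count ground terms of depth ≤ 2.
If N_k denotes the number of depth-≤k ground terms, the 3 constants give N_0 = 3, and each function symbol of arity r contributes N_{k-1}^r new terms at level k: N_k = 3 + N_{k-1} + N_{k-1}.
N_0 = 3
N_1 = 3 + 3 + 3 = 9
N_2 = 3 + 9 + 9 = 21
So |H| = 21.
Ground atoms are formed by filling each argument slot of a predicate with a term from H, so an r-ary predicate gives |H|^r atoms:
  B: 21^3 = 9261
Total ground atoms: 9261.

9261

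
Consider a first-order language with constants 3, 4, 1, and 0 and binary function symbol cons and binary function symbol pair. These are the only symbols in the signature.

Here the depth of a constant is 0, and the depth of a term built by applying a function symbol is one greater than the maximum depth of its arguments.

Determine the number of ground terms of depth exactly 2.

Let N_k count ground terms of depth at most k. Each non-constant term of depth ≤ k is some function symbol applied to depth-≤(k−1) arguments, giving N_k = 4 + N_{k-1}^2 + N_{k-1}^2.
N_0 = 4
N_1 = 4 + 4^2 + 4^2 = 36
N_2 = 4 + 36^2 + 36^2 = 2596
Terms of depth exactly 2: N_2 − N_1 = 2596 − 36 = 2560.

2560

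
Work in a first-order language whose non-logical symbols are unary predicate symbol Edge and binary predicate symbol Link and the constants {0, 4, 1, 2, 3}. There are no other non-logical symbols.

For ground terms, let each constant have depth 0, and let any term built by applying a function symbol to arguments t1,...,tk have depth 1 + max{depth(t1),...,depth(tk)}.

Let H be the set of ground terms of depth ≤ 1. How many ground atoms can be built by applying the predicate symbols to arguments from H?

30

First count ground terms of depth ≤ 1.
With no function symbols every ground term is a constant, so there are exactly 5 ground terms at every depth bound.
N_0 = 5
N_1 = 5
So |H| = 5.
A ground atom is a predicate applied to a tuple of terms from H, so the count is the sum over predicates of |H|^arity:
  Edge: 5;  Link: 5^2 = 25
Total ground atoms: 5 + 25 = 30.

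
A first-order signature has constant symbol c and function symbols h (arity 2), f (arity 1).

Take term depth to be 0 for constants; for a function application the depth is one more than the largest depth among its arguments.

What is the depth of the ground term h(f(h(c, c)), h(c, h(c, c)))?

depth(h(c, c)) = 1 + max(0, 0) = 1
depth(f(h(c, c))) = 1 + depth(h(c, c)) = 1 + 1 = 2
depth(h(c, h(c, c))) = 1 + max(0, 1) = 2
depth(h(f(h(c, c)), h(c, h(c, c)))) = 1 + max(2, 2) = 3

3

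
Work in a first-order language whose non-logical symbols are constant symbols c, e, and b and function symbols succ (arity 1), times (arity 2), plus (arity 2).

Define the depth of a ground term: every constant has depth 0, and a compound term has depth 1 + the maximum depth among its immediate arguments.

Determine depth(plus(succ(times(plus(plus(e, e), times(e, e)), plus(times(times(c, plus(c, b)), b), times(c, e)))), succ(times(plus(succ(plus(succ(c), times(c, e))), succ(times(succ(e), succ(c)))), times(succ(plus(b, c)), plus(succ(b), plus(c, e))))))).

7

depth(plus(e, e)) = 1 + max(0, 0) = 1
depth(times(e, e)) = 1 + max(0, 0) = 1
depth(plus(plus(e, e), times(e, e))) = 1 + max(1, 1) = 2
depth(plus(c, b)) = 1 + max(0, 0) = 1
depth(times(c, plus(c, b))) = 1 + max(0, 1) = 2
depth(times(times(c, plus(c, b)), b)) = 1 + max(2, 0) = 3
depth(times(c, e)) = 1 + max(0, 0) = 1
depth(plus(times(times(c, plus(c, b)), b), times(c, e))) = 1 + max(3, 1) = 4
depth(times(plus(plus(e, e), times(e, e)), plus(times(times(c, plus(c, b)), b), times(c, e)))) = 1 + max(2, 4) = 5
depth(succ(times(plus(plus(e, e), times(e, e)), plus(times(times(c, plus(c, b)), b), times(c, e))))) = 1 + depth(times(plus(plus(e, e), times(e, e)), plus(times(times(c, plus(c, b)), b), times(c, e)))) = 1 + 5 = 6
depth(succ(c)) = 1 + depth(c) = 1 + 0 = 1
depth(plus(succ(c), times(c, e))) = 1 + max(1, 1) = 2
depth(succ(plus(succ(c), times(c, e)))) = 1 + depth(plus(succ(c), times(c, e))) = 1 + 2 = 3
depth(succ(e)) = 1 + depth(e) = 1 + 0 = 1
depth(times(succ(e), succ(c))) = 1 + max(1, 1) = 2
depth(succ(times(succ(e), succ(c)))) = 1 + depth(times(succ(e), succ(c))) = 1 + 2 = 3
depth(plus(succ(plus(succ(c), times(c, e))), succ(times(succ(e), succ(c))))) = 1 + max(3, 3) = 4
depth(plus(b, c)) = 1 + max(0, 0) = 1
depth(succ(plus(b, c))) = 1 + depth(plus(b, c)) = 1 + 1 = 2
depth(succ(b)) = 1 + depth(b) = 1 + 0 = 1
depth(plus(c, e)) = 1 + max(0, 0) = 1
depth(plus(succ(b), plus(c, e))) = 1 + max(1, 1) = 2
depth(times(succ(plus(b, c)), plus(succ(b), plus(c, e)))) = 1 + max(2, 2) = 3
depth(times(plus(succ(plus(succ(c), times(c, e))), succ(times(succ(e), succ(c)))), times(succ(plus(b, c)), plus(succ(b), plus(c, e))))) = 1 + max(4, 3) = 5
depth(succ(times(plus(succ(plus(succ(c), times(c, e))), succ(times(succ(e), succ(c)))), times(succ(plus(b, c)), plus(succ(b), plus(c, e)))))) = 1 + depth(times(plus(succ(plus(succ(c), times(c, e))), succ(times(succ(e), succ(c)))), times(succ(plus(b, c)), plus(succ(b), plus(c, e))))) = 1 + 5 = 6
depth(plus(succ(times(plus(plus(e, e), times(e, e)), plus(times(times(c, plus(c, b)), b), times(c, e)))), succ(times(plus(succ(plus(succ(c), times(c, e))), succ(times(succ(e), succ(c)))), times(succ(plus(b, c)), plus(succ(b), plus(c, e))))))) = 1 + max(6, 6) = 7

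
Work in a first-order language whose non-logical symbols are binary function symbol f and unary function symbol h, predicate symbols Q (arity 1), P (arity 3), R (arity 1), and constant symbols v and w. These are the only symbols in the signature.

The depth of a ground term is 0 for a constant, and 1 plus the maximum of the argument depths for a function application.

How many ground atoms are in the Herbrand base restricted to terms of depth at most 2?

First count ground terms of depth ≤ 2.
Count level by level. With function symbols f/2, h/1, the terms of depth ≤ k are the 2 constants together with each function applied to depth-≤(k−1) tuples, so N_k = 2 + N_{k-1}^2 + N_{k-1}.
N_0 = 2
N_1 = 2 + 2^2 + 2 = 8
N_2 = 2 + 8^2 + 8 = 74
So |H| = 74.
Each predicate of arity r yields |H|^r ground atoms (one per choice of an r-tuple from H):
  Q: 74;  P: 74^3 = 405224;  R: 74
Total ground atoms: 74 + 405224 + 74 = 405372.

405372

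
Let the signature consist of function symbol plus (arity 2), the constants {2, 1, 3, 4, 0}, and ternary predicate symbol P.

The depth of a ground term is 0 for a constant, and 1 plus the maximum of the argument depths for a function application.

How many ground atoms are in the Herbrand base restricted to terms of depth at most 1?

27000

First count ground terms of depth ≤ 1.
If N_k denotes the number of depth-≤k ground terms, the 5 constants give N_0 = 5, and each function symbol of arity r contributes N_{k-1}^r new terms at level k: N_k = 5 + N_{k-1}^2.
N_0 = 5
N_1 = 5 + 5^2 = 30
So |H| = 30.
For each predicate symbol, the number of ground atoms is |H| raised to its arity; summing:
  P: 30^3 = 27000
Total ground atoms: 27000.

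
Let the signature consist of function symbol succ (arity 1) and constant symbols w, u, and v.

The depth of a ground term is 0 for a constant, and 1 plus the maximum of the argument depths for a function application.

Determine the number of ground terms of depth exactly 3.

Let N_k count ground terms of depth at most k. Each non-constant term of depth ≤ k is some function symbol applied to depth-≤(k−1) arguments, giving N_k = 3 + N_{k-1}.
N_0 = 3
N_1 = 3 + 3 = 6
N_2 = 3 + 6 = 9
N_3 = 3 + 9 = 12
Terms of depth exactly 3: N_3 − N_2 = 12 − 9 = 3.

3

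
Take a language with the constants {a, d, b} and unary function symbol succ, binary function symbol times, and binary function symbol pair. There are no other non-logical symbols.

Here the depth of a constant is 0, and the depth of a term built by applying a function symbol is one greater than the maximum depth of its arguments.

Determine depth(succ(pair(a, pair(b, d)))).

depth(pair(b, d)) = 1 + max(0, 0) = 1
depth(pair(a, pair(b, d))) = 1 + max(0, 1) = 2
depth(succ(pair(a, pair(b, d)))) = 1 + depth(pair(a, pair(b, d))) = 1 + 2 = 3

3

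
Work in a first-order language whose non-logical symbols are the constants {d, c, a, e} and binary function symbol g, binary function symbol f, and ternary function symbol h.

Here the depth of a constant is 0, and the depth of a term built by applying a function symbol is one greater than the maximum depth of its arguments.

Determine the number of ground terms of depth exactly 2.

Count level by level. With function symbols g/2, f/2, h/3, the terms of depth ≤ k are the 4 constants together with each function applied to depth-≤(k−1) tuples, so N_k = 4 + N_{k-1}^2 + N_{k-1}^2 + N_{k-1}^3.
N_0 = 4
N_1 = 4 + 4^2 + 4^2 + 4^3 = 100
N_2 = 4 + 100^2 + 100^2 + 100^3 = 1020004
Terms of depth exactly 2: N_2 − N_1 = 1020004 − 100 = 1019904.

1019904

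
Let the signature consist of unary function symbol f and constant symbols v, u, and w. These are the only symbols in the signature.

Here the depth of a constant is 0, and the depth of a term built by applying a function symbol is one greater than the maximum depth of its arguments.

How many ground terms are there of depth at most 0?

Let N_k count ground terms of depth at most k. Each non-constant term of depth ≤ k is some function symbol applied to depth-≤(k−1) arguments, giving N_k = 3 + N_{k-1}.
N_0 = 3
Explicitly: v, u, w.

3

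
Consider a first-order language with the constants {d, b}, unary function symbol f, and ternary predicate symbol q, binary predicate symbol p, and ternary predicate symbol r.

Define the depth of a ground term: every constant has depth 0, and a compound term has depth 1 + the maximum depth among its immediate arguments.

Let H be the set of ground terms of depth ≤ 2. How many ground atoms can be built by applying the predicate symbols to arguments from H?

468

First count ground terms of depth ≤ 2.
Count level by level. With function symbols f/1, the terms of depth ≤ k are the 2 constants together with each function applied to depth-≤(k−1) tuples, so N_k = 2 + N_{k-1}.
N_0 = 2
N_1 = 2 + 2 = 4
N_2 = 2 + 4 = 6
So |H| = 6.
Ground atoms are formed by filling each argument slot of a predicate with a term from H, so an r-ary predicate gives |H|^r atoms:
  q: 6^3 = 216;  p: 6^2 = 36;  r: 6^3 = 216
Total ground atoms: 216 + 36 + 216 = 468.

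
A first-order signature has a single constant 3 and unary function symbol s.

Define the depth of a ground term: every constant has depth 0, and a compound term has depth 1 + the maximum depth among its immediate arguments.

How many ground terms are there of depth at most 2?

3

Count level by level. With function symbols s/1, the terms of depth ≤ k are the 1 constant together with each function applied to depth-≤(k−1) tuples, so N_k = 1 + N_{k-1}.
N_0 = 1
N_1 = 1 + 1 = 2
N_2 = 1 + 2 = 3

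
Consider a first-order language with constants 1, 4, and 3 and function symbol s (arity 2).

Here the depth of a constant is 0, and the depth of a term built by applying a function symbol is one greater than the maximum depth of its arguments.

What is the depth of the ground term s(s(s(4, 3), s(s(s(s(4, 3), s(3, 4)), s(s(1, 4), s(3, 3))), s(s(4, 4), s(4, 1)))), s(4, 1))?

6

depth(s(4, 3)) = 1 + max(0, 0) = 1
depth(s(3, 4)) = 1 + max(0, 0) = 1
depth(s(s(4, 3), s(3, 4))) = 1 + max(1, 1) = 2
depth(s(1, 4)) = 1 + max(0, 0) = 1
depth(s(3, 3)) = 1 + max(0, 0) = 1
depth(s(s(1, 4), s(3, 3))) = 1 + max(1, 1) = 2
depth(s(s(s(4, 3), s(3, 4)), s(s(1, 4), s(3, 3)))) = 1 + max(2, 2) = 3
depth(s(4, 4)) = 1 + max(0, 0) = 1
depth(s(4, 1)) = 1 + max(0, 0) = 1
depth(s(s(4, 4), s(4, 1))) = 1 + max(1, 1) = 2
depth(s(s(s(s(4, 3), s(3, 4)), s(s(1, 4), s(3, 3))), s(s(4, 4), s(4, 1)))) = 1 + max(3, 2) = 4
depth(s(s(4, 3), s(s(s(s(4, 3), s(3, 4)), s(s(1, 4), s(3, 3))), s(s(4, 4), s(4, 1))))) = 1 + max(1, 4) = 5
depth(s(s(s(4, 3), s(s(s(s(4, 3), s(3, 4)), s(s(1, 4), s(3, 3))), s(s(4, 4), s(4, 1)))), s(4, 1))) = 1 + max(5, 1) = 6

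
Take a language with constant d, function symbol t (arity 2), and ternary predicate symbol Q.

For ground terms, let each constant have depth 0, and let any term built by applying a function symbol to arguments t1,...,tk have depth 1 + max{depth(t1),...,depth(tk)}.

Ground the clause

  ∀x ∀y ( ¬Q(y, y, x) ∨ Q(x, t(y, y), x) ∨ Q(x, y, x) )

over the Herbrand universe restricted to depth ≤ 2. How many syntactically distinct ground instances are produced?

25

Ground terms of depth ≤ 2:
  Let N_k count ground terms of depth at most k. Each non-constant term of depth ≤ k is some function symbol applied to depth-≤(k−1) arguments, giving N_k = 1 + N_{k-1}^2.
  N_0 = 1
  N_1 = 1 + 1^2 = 2
  N_2 = 1 + 2^2 = 5
  Explicitly: d, t(d, d), t(d, t(d, d)), t(t(d, d), d), t(t(d, d), t(d, d)).
So there are 5 ground terms available for substitution.
The clause has 2 distinct variables (x, y), each appearing in the body. In the free term algebra distinct substitutions yield syntactically distinct ground instances.
Number of ground instances = 5^2 = 25.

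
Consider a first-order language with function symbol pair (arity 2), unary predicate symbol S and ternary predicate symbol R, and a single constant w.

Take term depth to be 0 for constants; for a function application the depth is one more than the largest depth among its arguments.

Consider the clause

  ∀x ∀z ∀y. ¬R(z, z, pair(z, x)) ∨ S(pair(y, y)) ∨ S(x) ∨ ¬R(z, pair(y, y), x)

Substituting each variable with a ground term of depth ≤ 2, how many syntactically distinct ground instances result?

125

Ground terms of depth ≤ 2:
  If N_k denotes the number of depth-≤k ground terms, the 1 constant gives N_0 = 1, and each function symbol of arity r contributes N_{k-1}^r new terms at level k: N_k = 1 + N_{k-1}^2.
  N_0 = 1
  N_1 = 1 + 1^2 = 2
  N_2 = 1 + 2^2 = 5
So there are 5 ground terms available for substitution.
There are 3 variables to instantiate (x, z, y), each occurring in at least one literal, so different choices give different ground instances.
Number of ground instances = 5^3 = 125.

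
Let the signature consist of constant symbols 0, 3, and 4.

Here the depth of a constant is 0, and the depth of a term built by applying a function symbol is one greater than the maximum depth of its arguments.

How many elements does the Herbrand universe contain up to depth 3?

3

With no function symbols every ground term is a constant, so there are exactly 3 ground terms at every depth bound.
N_0 = 3
N_1 = 3
N_2 = 3
N_3 = 3
Explicitly: 0, 3, 4.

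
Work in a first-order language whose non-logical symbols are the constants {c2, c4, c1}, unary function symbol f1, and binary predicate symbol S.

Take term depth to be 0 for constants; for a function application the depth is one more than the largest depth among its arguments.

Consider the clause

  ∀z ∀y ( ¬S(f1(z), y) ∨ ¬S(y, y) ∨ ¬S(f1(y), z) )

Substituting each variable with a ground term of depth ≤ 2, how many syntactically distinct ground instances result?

81

Ground terms of depth ≤ 2:
  Let N_k = |{terms of depth ≤ k}|. Then N_0 = 3 and N_k = 3 + N_{k-1} for k ≥ 1 (one summand per function symbol, arity giving the exponent).
  N_0 = 3
  N_1 = 3 + 3 = 6
  N_2 = 3 + 6 = 9
  Explicitly: c2, c4, c1, f1(c2), f1(c4), f1(c1), f1(f1(c2)), f1(f1(c4)), f1(f1(c1)).
So there are 9 ground terms available for substitution.
Each of z, y ranges independently over the available ground terms, and distinct assignments produce distinct instances.
Number of ground instances = 9^2 = 81.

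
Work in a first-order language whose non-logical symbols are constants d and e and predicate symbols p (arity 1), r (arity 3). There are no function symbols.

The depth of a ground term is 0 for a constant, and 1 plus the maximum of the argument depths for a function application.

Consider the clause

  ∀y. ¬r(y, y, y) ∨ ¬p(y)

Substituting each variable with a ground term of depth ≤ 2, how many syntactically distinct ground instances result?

2

Ground terms of depth ≤ 2:
  With no function symbols every ground term is a constant, so there are exactly 2 ground terms at every depth bound.
  N_0 = 2
  N_1 = 2
  N_2 = 2
  Explicitly: d, e.
So there are 2 ground terms available for substitution.
The clause has 1 distinct variable (y), which appears in the body. In the free term algebra distinct substitutions yield syntactically distinct ground instances.
Number of ground instances = 2.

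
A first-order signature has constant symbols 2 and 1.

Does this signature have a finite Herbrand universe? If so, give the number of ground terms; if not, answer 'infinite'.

There are no function symbols, so every ground term is one of the 2 constants.
The Herbrand universe is {2, 1}, which is finite with 2 elements.

2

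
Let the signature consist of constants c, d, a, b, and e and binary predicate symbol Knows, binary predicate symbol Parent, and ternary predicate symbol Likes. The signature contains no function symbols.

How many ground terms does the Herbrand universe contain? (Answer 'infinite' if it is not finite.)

5

There are no function symbols, so every ground term is one of the 5 constants.
The Herbrand universe is {c, d, a, b, e}, which is finite with 5 elements.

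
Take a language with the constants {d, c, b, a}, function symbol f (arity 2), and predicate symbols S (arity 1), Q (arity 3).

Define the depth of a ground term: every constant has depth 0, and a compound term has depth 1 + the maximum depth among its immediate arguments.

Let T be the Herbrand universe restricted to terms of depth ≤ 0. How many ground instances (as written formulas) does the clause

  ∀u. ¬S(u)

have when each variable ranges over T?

Ground terms of depth ≤ 0:
  Count level by level. With function symbols f/2, the terms of depth ≤ k are the 4 constants together with each function applied to depth-≤(k−1) tuples, so N_k = 4 + N_{k-1}^2.
  N_0 = 4
  Explicitly: d, c, b, a.
So there are 4 ground terms available for substitution.
The clause has 1 distinct variable (u), which appears in the body. In the free term algebra distinct substitutions yield syntactically distinct ground instances.
Number of ground instances = 4.

4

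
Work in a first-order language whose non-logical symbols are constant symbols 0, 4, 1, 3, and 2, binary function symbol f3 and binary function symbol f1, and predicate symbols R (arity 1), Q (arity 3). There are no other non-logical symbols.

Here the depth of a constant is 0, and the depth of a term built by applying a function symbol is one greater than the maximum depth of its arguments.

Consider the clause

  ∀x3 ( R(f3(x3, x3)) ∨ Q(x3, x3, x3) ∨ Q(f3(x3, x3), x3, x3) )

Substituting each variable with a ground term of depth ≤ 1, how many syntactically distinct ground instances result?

Ground terms of depth ≤ 1:
  Let N_k count ground terms of depth at most k. Each non-constant term of depth ≤ k is some function symbol applied to depth-≤(k−1) arguments, giving N_k = 5 + N_{k-1}^2 + N_{k-1}^2.
  N_0 = 5
  N_1 = 5 + 5^2 + 5^2 = 55
So there are 55 ground terms available for substitution.
The clause has 1 distinct variable (x3), which appears in the body. In the free term algebra distinct substitutions yield syntactically distinct ground instances.
Number of ground instances = 55.

55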